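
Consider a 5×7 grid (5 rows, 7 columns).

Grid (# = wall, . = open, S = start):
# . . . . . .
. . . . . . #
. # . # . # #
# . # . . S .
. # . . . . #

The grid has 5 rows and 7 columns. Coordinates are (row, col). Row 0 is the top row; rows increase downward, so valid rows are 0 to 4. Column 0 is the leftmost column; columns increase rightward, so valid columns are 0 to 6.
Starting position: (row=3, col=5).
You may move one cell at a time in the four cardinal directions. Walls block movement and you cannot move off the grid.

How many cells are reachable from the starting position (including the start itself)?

BFS flood-fill from (row=3, col=5):
  Distance 0: (row=3, col=5)
  Distance 1: (row=3, col=4), (row=3, col=6), (row=4, col=5)
  Distance 2: (row=2, col=4), (row=3, col=3), (row=4, col=4)
  Distance 3: (row=1, col=4), (row=4, col=3)
  Distance 4: (row=0, col=4), (row=1, col=3), (row=1, col=5), (row=4, col=2)
  Distance 5: (row=0, col=3), (row=0, col=5), (row=1, col=2)
  Distance 6: (row=0, col=2), (row=0, col=6), (row=1, col=1), (row=2, col=2)
  Distance 7: (row=0, col=1), (row=1, col=0)
  Distance 8: (row=2, col=0)
Total reachable: 23 (grid has 25 open cells total)

Answer: Reachable cells: 23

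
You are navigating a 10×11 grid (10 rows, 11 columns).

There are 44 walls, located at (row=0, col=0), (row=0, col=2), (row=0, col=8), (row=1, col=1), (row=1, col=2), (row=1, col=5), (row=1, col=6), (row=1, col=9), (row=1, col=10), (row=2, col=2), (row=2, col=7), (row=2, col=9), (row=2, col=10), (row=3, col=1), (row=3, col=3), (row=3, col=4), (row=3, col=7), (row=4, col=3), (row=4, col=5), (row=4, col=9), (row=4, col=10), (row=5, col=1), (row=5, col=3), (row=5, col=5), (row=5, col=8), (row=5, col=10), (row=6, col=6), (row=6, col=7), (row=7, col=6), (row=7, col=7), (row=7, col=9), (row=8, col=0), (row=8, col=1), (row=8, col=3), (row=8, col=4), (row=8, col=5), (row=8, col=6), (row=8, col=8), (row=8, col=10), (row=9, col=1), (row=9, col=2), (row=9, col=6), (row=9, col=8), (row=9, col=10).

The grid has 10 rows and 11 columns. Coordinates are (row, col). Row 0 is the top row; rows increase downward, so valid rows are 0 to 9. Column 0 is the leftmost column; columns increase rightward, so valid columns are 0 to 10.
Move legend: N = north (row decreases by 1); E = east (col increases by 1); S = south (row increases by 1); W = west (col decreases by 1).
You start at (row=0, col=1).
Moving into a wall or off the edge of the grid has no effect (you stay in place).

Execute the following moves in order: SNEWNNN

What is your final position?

Start: (row=0, col=1)
  S (south): blocked, stay at (row=0, col=1)
  N (north): blocked, stay at (row=0, col=1)
  E (east): blocked, stay at (row=0, col=1)
  W (west): blocked, stay at (row=0, col=1)
  [×3]N (north): blocked, stay at (row=0, col=1)
Final: (row=0, col=1)

Answer: Final position: (row=0, col=1)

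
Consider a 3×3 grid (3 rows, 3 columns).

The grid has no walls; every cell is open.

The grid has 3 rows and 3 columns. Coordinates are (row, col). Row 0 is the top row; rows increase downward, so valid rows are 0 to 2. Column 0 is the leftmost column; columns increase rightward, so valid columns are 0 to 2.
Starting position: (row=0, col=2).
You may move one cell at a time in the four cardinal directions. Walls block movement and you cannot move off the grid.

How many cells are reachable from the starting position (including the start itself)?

BFS flood-fill from (row=0, col=2):
  Distance 0: (row=0, col=2)
  Distance 1: (row=0, col=1), (row=1, col=2)
  Distance 2: (row=0, col=0), (row=1, col=1), (row=2, col=2)
  Distance 3: (row=1, col=0), (row=2, col=1)
  Distance 4: (row=2, col=0)
Total reachable: 9 (grid has 9 open cells total)

Answer: Reachable cells: 9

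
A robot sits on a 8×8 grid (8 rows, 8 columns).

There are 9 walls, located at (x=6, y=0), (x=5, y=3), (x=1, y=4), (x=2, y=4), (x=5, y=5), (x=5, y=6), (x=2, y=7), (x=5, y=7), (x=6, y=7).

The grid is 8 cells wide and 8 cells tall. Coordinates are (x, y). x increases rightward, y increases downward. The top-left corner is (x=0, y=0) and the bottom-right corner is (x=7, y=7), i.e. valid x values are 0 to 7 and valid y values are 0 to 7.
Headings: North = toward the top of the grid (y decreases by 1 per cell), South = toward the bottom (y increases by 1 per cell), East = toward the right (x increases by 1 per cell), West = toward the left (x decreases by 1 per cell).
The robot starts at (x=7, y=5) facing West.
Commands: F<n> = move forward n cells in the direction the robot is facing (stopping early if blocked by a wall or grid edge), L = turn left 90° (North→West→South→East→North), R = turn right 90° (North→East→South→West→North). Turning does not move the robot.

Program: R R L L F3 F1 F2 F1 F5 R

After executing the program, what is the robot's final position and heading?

Answer: Final position: (x=6, y=5), facing North

Derivation:
Start: (x=7, y=5), facing West
  R: turn right, now facing North
  R: turn right, now facing East
  L: turn left, now facing North
  L: turn left, now facing West
  F3: move forward 1/3 (blocked), now at (x=6, y=5)
  F1: move forward 0/1 (blocked), now at (x=6, y=5)
  F2: move forward 0/2 (blocked), now at (x=6, y=5)
  F1: move forward 0/1 (blocked), now at (x=6, y=5)
  F5: move forward 0/5 (blocked), now at (x=6, y=5)
  R: turn right, now facing North
Final: (x=6, y=5), facing North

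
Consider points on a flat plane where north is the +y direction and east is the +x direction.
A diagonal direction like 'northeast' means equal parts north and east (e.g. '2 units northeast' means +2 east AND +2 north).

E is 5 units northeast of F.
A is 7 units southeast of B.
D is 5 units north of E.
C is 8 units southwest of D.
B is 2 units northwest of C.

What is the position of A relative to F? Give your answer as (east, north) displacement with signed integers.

Place F at the origin (east=0, north=0).
  E is 5 units northeast of F: delta (east=+5, north=+5); E at (east=5, north=5).
  D is 5 units north of E: delta (east=+0, north=+5); D at (east=5, north=10).
  C is 8 units southwest of D: delta (east=-8, north=-8); C at (east=-3, north=2).
  B is 2 units northwest of C: delta (east=-2, north=+2); B at (east=-5, north=4).
  A is 7 units southeast of B: delta (east=+7, north=-7); A at (east=2, north=-3).
Therefore A relative to F: (east=2, north=-3).

Answer: A is at (east=2, north=-3) relative to F.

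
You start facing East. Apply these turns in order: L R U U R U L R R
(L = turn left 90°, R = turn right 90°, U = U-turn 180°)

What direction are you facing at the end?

Start: East
  L (left (90° counter-clockwise)) -> North
  R (right (90° clockwise)) -> East
  U (U-turn (180°)) -> West
  U (U-turn (180°)) -> East
  R (right (90° clockwise)) -> South
  U (U-turn (180°)) -> North
  L (left (90° counter-clockwise)) -> West
  R (right (90° clockwise)) -> North
  R (right (90° clockwise)) -> East
Final: East

Answer: Final heading: East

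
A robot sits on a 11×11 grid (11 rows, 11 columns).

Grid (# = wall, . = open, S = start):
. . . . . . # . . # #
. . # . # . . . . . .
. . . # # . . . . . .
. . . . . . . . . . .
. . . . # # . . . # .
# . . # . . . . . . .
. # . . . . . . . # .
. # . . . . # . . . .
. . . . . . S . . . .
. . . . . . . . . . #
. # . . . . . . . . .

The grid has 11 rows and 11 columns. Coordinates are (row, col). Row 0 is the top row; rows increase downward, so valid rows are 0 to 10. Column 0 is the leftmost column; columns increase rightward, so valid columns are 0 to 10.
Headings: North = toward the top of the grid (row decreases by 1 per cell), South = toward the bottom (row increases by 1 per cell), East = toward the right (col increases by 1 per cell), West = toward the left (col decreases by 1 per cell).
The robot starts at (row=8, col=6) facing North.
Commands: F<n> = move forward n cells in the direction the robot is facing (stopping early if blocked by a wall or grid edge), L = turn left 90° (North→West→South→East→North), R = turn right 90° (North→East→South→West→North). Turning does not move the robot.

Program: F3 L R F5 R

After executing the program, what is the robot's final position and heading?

Answer: Final position: (row=8, col=6), facing East

Derivation:
Start: (row=8, col=6), facing North
  F3: move forward 0/3 (blocked), now at (row=8, col=6)
  L: turn left, now facing West
  R: turn right, now facing North
  F5: move forward 0/5 (blocked), now at (row=8, col=6)
  R: turn right, now facing East
Final: (row=8, col=6), facing East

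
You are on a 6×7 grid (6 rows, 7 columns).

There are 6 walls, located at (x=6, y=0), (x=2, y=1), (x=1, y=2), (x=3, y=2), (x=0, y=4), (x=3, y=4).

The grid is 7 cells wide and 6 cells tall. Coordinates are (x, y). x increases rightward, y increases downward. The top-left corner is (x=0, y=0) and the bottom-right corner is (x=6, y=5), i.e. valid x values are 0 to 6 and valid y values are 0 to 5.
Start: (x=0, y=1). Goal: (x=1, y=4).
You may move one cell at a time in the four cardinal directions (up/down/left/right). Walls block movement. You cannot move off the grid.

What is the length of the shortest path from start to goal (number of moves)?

BFS from (x=0, y=1) until reaching (x=1, y=4):
  Distance 0: (x=0, y=1)
  Distance 1: (x=0, y=0), (x=1, y=1), (x=0, y=2)
  Distance 2: (x=1, y=0), (x=0, y=3)
  Distance 3: (x=2, y=0), (x=1, y=3)
  Distance 4: (x=3, y=0), (x=2, y=3), (x=1, y=4)  <- goal reached here
One shortest path (4 moves): (x=0, y=1) -> (x=0, y=2) -> (x=0, y=3) -> (x=1, y=3) -> (x=1, y=4)

Answer: Shortest path length: 4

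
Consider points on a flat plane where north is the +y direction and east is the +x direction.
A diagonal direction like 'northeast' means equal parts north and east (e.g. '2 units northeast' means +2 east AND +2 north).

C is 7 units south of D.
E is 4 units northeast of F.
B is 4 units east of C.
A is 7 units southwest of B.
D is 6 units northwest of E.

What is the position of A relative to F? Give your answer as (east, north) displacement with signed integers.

Place F at the origin (east=0, north=0).
  E is 4 units northeast of F: delta (east=+4, north=+4); E at (east=4, north=4).
  D is 6 units northwest of E: delta (east=-6, north=+6); D at (east=-2, north=10).
  C is 7 units south of D: delta (east=+0, north=-7); C at (east=-2, north=3).
  B is 4 units east of C: delta (east=+4, north=+0); B at (east=2, north=3).
  A is 7 units southwest of B: delta (east=-7, north=-7); A at (east=-5, north=-4).
Therefore A relative to F: (east=-5, north=-4).

Answer: A is at (east=-5, north=-4) relative to F.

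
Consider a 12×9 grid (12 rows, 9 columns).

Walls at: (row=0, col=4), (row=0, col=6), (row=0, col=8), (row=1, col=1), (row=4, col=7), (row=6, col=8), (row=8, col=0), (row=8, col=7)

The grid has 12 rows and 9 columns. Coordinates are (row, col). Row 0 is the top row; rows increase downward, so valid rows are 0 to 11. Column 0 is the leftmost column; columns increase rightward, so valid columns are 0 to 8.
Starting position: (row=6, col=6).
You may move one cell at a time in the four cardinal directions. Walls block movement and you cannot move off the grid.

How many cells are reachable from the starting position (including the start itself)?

BFS flood-fill from (row=6, col=6):
  Distance 0: (row=6, col=6)
  Distance 1: (row=5, col=6), (row=6, col=5), (row=6, col=7), (row=7, col=6)
  Distance 2: (row=4, col=6), (row=5, col=5), (row=5, col=7), (row=6, col=4), (row=7, col=5), (row=7, col=7), (row=8, col=6)
  Distance 3: (row=3, col=6), (row=4, col=5), (row=5, col=4), (row=5, col=8), (row=6, col=3), (row=7, col=4), (row=7, col=8), (row=8, col=5), (row=9, col=6)
  Distance 4: (row=2, col=6), (row=3, col=5), (row=3, col=7), (row=4, col=4), (row=4, col=8), (row=5, col=3), (row=6, col=2), (row=7, col=3), (row=8, col=4), (row=8, col=8), (row=9, col=5), (row=9, col=7), (row=10, col=6)
  Distance 5: (row=1, col=6), (row=2, col=5), (row=2, col=7), (row=3, col=4), (row=3, col=8), (row=4, col=3), (row=5, col=2), (row=6, col=1), (row=7, col=2), (row=8, col=3), (row=9, col=4), (row=9, col=8), (row=10, col=5), (row=10, col=7), (row=11, col=6)
  Distance 6: (row=1, col=5), (row=1, col=7), (row=2, col=4), (row=2, col=8), (row=3, col=3), (row=4, col=2), (row=5, col=1), (row=6, col=0), (row=7, col=1), (row=8, col=2), (row=9, col=3), (row=10, col=4), (row=10, col=8), (row=11, col=5), (row=11, col=7)
  Distance 7: (row=0, col=5), (row=0, col=7), (row=1, col=4), (row=1, col=8), (row=2, col=3), (row=3, col=2), (row=4, col=1), (row=5, col=0), (row=7, col=0), (row=8, col=1), (row=9, col=2), (row=10, col=3), (row=11, col=4), (row=11, col=8)
  Distance 8: (row=1, col=3), (row=2, col=2), (row=3, col=1), (row=4, col=0), (row=9, col=1), (row=10, col=2), (row=11, col=3)
  Distance 9: (row=0, col=3), (row=1, col=2), (row=2, col=1), (row=3, col=0), (row=9, col=0), (row=10, col=1), (row=11, col=2)
  Distance 10: (row=0, col=2), (row=2, col=0), (row=10, col=0), (row=11, col=1)
  Distance 11: (row=0, col=1), (row=1, col=0), (row=11, col=0)
  Distance 12: (row=0, col=0)
Total reachable: 100 (grid has 100 open cells total)

Answer: Reachable cells: 100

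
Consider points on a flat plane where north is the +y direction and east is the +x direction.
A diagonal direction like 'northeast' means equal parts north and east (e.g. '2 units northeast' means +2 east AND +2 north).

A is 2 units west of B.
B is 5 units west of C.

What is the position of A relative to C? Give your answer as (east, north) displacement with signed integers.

Answer: A is at (east=-7, north=0) relative to C.

Derivation:
Place C at the origin (east=0, north=0).
  B is 5 units west of C: delta (east=-5, north=+0); B at (east=-5, north=0).
  A is 2 units west of B: delta (east=-2, north=+0); A at (east=-7, north=0).
Therefore A relative to C: (east=-7, north=0).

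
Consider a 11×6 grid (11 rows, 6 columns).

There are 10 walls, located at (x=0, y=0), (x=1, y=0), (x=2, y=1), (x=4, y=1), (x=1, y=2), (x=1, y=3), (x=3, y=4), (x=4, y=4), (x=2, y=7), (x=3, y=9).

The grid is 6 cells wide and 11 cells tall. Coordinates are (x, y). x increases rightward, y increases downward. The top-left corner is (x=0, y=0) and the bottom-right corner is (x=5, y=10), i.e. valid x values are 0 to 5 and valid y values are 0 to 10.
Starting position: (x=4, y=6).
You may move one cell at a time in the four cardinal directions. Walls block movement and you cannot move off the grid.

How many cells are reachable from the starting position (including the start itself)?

BFS flood-fill from (x=4, y=6):
  Distance 0: (x=4, y=6)
  Distance 1: (x=4, y=5), (x=3, y=6), (x=5, y=6), (x=4, y=7)
  Distance 2: (x=3, y=5), (x=5, y=5), (x=2, y=6), (x=3, y=7), (x=5, y=7), (x=4, y=8)
  Distance 3: (x=5, y=4), (x=2, y=5), (x=1, y=6), (x=3, y=8), (x=5, y=8), (x=4, y=9)
  Distance 4: (x=5, y=3), (x=2, y=4), (x=1, y=5), (x=0, y=6), (x=1, y=7), (x=2, y=8), (x=5, y=9), (x=4, y=10)
  Distance 5: (x=5, y=2), (x=2, y=3), (x=4, y=3), (x=1, y=4), (x=0, y=5), (x=0, y=7), (x=1, y=8), (x=2, y=9), (x=3, y=10), (x=5, y=10)
  Distance 6: (x=5, y=1), (x=2, y=2), (x=4, y=2), (x=3, y=3), (x=0, y=4), (x=0, y=8), (x=1, y=9), (x=2, y=10)
  Distance 7: (x=5, y=0), (x=3, y=2), (x=0, y=3), (x=0, y=9), (x=1, y=10)
  Distance 8: (x=4, y=0), (x=3, y=1), (x=0, y=2), (x=0, y=10)
  Distance 9: (x=3, y=0), (x=0, y=1)
  Distance 10: (x=2, y=0), (x=1, y=1)
Total reachable: 56 (grid has 56 open cells total)

Answer: Reachable cells: 56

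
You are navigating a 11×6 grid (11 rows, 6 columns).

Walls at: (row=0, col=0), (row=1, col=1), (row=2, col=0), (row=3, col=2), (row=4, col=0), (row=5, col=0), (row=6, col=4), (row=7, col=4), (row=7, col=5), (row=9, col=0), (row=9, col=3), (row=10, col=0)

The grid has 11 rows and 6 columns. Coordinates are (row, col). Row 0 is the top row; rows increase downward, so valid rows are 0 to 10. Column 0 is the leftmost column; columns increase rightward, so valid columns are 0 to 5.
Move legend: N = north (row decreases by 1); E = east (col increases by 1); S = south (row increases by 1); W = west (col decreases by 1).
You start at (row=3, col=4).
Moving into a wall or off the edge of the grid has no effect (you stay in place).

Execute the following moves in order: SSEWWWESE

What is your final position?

Start: (row=3, col=4)
  S (south): (row=3, col=4) -> (row=4, col=4)
  S (south): (row=4, col=4) -> (row=5, col=4)
  E (east): (row=5, col=4) -> (row=5, col=5)
  W (west): (row=5, col=5) -> (row=5, col=4)
  W (west): (row=5, col=4) -> (row=5, col=3)
  W (west): (row=5, col=3) -> (row=5, col=2)
  E (east): (row=5, col=2) -> (row=5, col=3)
  S (south): (row=5, col=3) -> (row=6, col=3)
  E (east): blocked, stay at (row=6, col=3)
Final: (row=6, col=3)

Answer: Final position: (row=6, col=3)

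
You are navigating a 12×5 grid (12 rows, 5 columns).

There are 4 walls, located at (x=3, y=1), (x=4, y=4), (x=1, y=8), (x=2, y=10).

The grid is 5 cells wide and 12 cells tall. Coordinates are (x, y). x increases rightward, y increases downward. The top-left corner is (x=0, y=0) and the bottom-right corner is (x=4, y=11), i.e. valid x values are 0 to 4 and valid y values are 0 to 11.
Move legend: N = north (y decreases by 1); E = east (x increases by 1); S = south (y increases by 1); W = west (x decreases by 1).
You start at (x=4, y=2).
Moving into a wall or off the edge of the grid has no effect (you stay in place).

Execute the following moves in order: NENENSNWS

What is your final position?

Answer: Final position: (x=3, y=0)

Derivation:
Start: (x=4, y=2)
  N (north): (x=4, y=2) -> (x=4, y=1)
  E (east): blocked, stay at (x=4, y=1)
  N (north): (x=4, y=1) -> (x=4, y=0)
  E (east): blocked, stay at (x=4, y=0)
  N (north): blocked, stay at (x=4, y=0)
  S (south): (x=4, y=0) -> (x=4, y=1)
  N (north): (x=4, y=1) -> (x=4, y=0)
  W (west): (x=4, y=0) -> (x=3, y=0)
  S (south): blocked, stay at (x=3, y=0)
Final: (x=3, y=0)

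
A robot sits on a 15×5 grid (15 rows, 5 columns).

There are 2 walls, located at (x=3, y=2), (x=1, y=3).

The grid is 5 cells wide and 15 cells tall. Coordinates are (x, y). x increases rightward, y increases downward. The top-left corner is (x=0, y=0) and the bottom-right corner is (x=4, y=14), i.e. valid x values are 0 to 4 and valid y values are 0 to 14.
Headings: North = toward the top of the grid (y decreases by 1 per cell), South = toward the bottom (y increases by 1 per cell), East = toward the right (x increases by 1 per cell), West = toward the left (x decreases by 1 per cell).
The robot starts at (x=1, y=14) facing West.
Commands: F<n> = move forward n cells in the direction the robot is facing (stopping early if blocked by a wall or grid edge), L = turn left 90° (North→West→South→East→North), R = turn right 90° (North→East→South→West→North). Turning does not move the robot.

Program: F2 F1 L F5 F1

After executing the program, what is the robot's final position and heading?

Start: (x=1, y=14), facing West
  F2: move forward 1/2 (blocked), now at (x=0, y=14)
  F1: move forward 0/1 (blocked), now at (x=0, y=14)
  L: turn left, now facing South
  F5: move forward 0/5 (blocked), now at (x=0, y=14)
  F1: move forward 0/1 (blocked), now at (x=0, y=14)
Final: (x=0, y=14), facing South

Answer: Final position: (x=0, y=14), facing South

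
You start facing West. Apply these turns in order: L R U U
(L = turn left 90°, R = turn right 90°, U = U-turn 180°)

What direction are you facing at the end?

Answer: Final heading: West

Derivation:
Start: West
  L (left (90° counter-clockwise)) -> South
  R (right (90° clockwise)) -> West
  U (U-turn (180°)) -> East
  U (U-turn (180°)) -> West
Final: West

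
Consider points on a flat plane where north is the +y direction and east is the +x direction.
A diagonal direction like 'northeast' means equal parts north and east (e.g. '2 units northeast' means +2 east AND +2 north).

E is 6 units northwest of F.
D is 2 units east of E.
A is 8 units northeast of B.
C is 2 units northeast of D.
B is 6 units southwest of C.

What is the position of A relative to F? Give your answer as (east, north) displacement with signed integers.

Answer: A is at (east=0, north=10) relative to F.

Derivation:
Place F at the origin (east=0, north=0).
  E is 6 units northwest of F: delta (east=-6, north=+6); E at (east=-6, north=6).
  D is 2 units east of E: delta (east=+2, north=+0); D at (east=-4, north=6).
  C is 2 units northeast of D: delta (east=+2, north=+2); C at (east=-2, north=8).
  B is 6 units southwest of C: delta (east=-6, north=-6); B at (east=-8, north=2).
  A is 8 units northeast of B: delta (east=+8, north=+8); A at (east=0, north=10).
Therefore A relative to F: (east=0, north=10).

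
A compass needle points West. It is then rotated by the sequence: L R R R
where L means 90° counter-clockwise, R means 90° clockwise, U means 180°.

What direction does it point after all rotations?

Start: West
  L (left (90° counter-clockwise)) -> South
  R (right (90° clockwise)) -> West
  R (right (90° clockwise)) -> North
  R (right (90° clockwise)) -> East
Final: East

Answer: Final heading: East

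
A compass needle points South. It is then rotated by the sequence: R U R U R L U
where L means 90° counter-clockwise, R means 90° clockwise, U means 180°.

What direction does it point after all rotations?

Answer: Final heading: South

Derivation:
Start: South
  R (right (90° clockwise)) -> West
  U (U-turn (180°)) -> East
  R (right (90° clockwise)) -> South
  U (U-turn (180°)) -> North
  R (right (90° clockwise)) -> East
  L (left (90° counter-clockwise)) -> North
  U (U-turn (180°)) -> South
Final: South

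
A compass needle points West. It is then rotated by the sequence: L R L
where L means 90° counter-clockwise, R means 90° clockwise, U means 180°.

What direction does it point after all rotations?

Answer: Final heading: South

Derivation:
Start: West
  L (left (90° counter-clockwise)) -> South
  R (right (90° clockwise)) -> West
  L (left (90° counter-clockwise)) -> South
Final: South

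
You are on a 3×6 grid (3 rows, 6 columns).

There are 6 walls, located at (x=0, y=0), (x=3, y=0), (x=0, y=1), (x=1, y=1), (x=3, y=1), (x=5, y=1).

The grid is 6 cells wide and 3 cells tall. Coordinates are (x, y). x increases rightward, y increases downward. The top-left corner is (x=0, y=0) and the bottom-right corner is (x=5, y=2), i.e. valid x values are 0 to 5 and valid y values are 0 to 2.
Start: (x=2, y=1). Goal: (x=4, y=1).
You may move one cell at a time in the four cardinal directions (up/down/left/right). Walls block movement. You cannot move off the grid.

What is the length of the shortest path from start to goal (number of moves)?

BFS from (x=2, y=1) until reaching (x=4, y=1):
  Distance 0: (x=2, y=1)
  Distance 1: (x=2, y=0), (x=2, y=2)
  Distance 2: (x=1, y=0), (x=1, y=2), (x=3, y=2)
  Distance 3: (x=0, y=2), (x=4, y=2)
  Distance 4: (x=4, y=1), (x=5, y=2)  <- goal reached here
One shortest path (4 moves): (x=2, y=1) -> (x=2, y=2) -> (x=3, y=2) -> (x=4, y=2) -> (x=4, y=1)

Answer: Shortest path length: 4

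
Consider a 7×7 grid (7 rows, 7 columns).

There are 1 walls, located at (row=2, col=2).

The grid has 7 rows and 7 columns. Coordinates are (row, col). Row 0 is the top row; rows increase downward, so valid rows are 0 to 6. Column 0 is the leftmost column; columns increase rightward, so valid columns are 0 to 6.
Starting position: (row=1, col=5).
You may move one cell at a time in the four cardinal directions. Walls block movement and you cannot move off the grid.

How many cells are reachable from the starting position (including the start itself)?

BFS flood-fill from (row=1, col=5):
  Distance 0: (row=1, col=5)
  Distance 1: (row=0, col=5), (row=1, col=4), (row=1, col=6), (row=2, col=5)
  Distance 2: (row=0, col=4), (row=0, col=6), (row=1, col=3), (row=2, col=4), (row=2, col=6), (row=3, col=5)
  Distance 3: (row=0, col=3), (row=1, col=2), (row=2, col=3), (row=3, col=4), (row=3, col=6), (row=4, col=5)
  Distance 4: (row=0, col=2), (row=1, col=1), (row=3, col=3), (row=4, col=4), (row=4, col=6), (row=5, col=5)
  Distance 5: (row=0, col=1), (row=1, col=0), (row=2, col=1), (row=3, col=2), (row=4, col=3), (row=5, col=4), (row=5, col=6), (row=6, col=5)
  Distance 6: (row=0, col=0), (row=2, col=0), (row=3, col=1), (row=4, col=2), (row=5, col=3), (row=6, col=4), (row=6, col=6)
  Distance 7: (row=3, col=0), (row=4, col=1), (row=5, col=2), (row=6, col=3)
  Distance 8: (row=4, col=0), (row=5, col=1), (row=6, col=2)
  Distance 9: (row=5, col=0), (row=6, col=1)
  Distance 10: (row=6, col=0)
Total reachable: 48 (grid has 48 open cells total)

Answer: Reachable cells: 48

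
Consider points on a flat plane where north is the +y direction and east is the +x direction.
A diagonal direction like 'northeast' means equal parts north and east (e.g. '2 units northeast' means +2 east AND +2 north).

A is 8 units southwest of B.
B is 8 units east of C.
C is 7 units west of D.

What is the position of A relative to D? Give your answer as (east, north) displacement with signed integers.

Answer: A is at (east=-7, north=-8) relative to D.

Derivation:
Place D at the origin (east=0, north=0).
  C is 7 units west of D: delta (east=-7, north=+0); C at (east=-7, north=0).
  B is 8 units east of C: delta (east=+8, north=+0); B at (east=1, north=0).
  A is 8 units southwest of B: delta (east=-8, north=-8); A at (east=-7, north=-8).
Therefore A relative to D: (east=-7, north=-8).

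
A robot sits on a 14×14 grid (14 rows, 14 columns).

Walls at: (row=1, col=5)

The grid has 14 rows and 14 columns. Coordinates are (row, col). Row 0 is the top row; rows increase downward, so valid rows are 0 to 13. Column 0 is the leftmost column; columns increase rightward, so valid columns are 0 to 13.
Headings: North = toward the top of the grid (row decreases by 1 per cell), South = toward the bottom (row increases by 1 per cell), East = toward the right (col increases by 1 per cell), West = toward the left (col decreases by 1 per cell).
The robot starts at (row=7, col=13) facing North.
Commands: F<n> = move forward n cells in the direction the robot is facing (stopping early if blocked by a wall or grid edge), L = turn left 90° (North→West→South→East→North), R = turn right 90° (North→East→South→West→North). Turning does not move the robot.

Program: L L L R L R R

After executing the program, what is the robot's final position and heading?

Start: (row=7, col=13), facing North
  L: turn left, now facing West
  L: turn left, now facing South
  L: turn left, now facing East
  R: turn right, now facing South
  L: turn left, now facing East
  R: turn right, now facing South
  R: turn right, now facing West
Final: (row=7, col=13), facing West

Answer: Final position: (row=7, col=13), facing West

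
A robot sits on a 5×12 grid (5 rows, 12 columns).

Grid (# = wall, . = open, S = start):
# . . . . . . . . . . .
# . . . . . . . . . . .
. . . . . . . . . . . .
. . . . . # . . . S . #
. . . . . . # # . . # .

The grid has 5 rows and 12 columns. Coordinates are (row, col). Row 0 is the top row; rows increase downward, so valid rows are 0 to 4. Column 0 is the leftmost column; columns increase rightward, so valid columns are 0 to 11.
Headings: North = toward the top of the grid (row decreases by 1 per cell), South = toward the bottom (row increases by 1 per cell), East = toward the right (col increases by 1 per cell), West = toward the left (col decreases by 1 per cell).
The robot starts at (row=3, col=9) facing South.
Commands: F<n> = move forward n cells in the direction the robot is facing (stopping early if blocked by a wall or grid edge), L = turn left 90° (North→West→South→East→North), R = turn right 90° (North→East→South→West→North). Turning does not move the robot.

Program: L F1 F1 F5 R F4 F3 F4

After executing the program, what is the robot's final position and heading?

Start: (row=3, col=9), facing South
  L: turn left, now facing East
  F1: move forward 1, now at (row=3, col=10)
  F1: move forward 0/1 (blocked), now at (row=3, col=10)
  F5: move forward 0/5 (blocked), now at (row=3, col=10)
  R: turn right, now facing South
  F4: move forward 0/4 (blocked), now at (row=3, col=10)
  F3: move forward 0/3 (blocked), now at (row=3, col=10)
  F4: move forward 0/4 (blocked), now at (row=3, col=10)
Final: (row=3, col=10), facing South

Answer: Final position: (row=3, col=10), facing South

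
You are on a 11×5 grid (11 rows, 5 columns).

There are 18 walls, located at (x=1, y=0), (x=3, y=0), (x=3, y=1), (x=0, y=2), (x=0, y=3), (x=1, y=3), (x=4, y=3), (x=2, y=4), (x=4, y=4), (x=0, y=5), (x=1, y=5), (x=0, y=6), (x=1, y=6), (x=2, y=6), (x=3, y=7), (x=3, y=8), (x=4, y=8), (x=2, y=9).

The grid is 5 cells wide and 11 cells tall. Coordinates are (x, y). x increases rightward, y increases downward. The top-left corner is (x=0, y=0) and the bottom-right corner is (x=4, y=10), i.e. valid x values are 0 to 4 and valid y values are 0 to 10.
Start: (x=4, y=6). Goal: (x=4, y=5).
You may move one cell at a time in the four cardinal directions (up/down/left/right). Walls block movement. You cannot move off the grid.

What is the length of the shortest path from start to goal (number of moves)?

BFS from (x=4, y=6) until reaching (x=4, y=5):
  Distance 0: (x=4, y=6)
  Distance 1: (x=4, y=5), (x=3, y=6), (x=4, y=7)  <- goal reached here
One shortest path (1 moves): (x=4, y=6) -> (x=4, y=5)

Answer: Shortest path length: 1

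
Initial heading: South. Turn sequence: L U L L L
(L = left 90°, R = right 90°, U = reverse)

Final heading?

Answer: Final heading: North

Derivation:
Start: South
  L (left (90° counter-clockwise)) -> East
  U (U-turn (180°)) -> West
  L (left (90° counter-clockwise)) -> South
  L (left (90° counter-clockwise)) -> East
  L (left (90° counter-clockwise)) -> North
Final: North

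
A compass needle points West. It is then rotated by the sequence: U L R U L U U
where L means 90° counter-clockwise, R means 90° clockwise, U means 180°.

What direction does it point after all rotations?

Start: West
  U (U-turn (180°)) -> East
  L (left (90° counter-clockwise)) -> North
  R (right (90° clockwise)) -> East
  U (U-turn (180°)) -> West
  L (left (90° counter-clockwise)) -> South
  U (U-turn (180°)) -> North
  U (U-turn (180°)) -> South
Final: South

Answer: Final heading: South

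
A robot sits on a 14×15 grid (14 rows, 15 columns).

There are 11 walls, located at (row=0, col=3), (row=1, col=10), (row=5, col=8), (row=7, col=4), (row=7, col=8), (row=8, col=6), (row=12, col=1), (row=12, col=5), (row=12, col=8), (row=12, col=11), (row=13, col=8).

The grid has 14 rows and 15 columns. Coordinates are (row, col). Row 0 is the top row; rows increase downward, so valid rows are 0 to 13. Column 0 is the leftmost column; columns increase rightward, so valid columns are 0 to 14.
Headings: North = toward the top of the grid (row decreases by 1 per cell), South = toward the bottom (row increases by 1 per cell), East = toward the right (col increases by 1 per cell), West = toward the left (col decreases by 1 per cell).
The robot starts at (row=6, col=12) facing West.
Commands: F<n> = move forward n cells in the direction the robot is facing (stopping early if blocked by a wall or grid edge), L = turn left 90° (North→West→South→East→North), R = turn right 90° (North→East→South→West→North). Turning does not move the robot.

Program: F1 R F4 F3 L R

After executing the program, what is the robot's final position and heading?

Start: (row=6, col=12), facing West
  F1: move forward 1, now at (row=6, col=11)
  R: turn right, now facing North
  F4: move forward 4, now at (row=2, col=11)
  F3: move forward 2/3 (blocked), now at (row=0, col=11)
  L: turn left, now facing West
  R: turn right, now facing North
Final: (row=0, col=11), facing North

Answer: Final position: (row=0, col=11), facing North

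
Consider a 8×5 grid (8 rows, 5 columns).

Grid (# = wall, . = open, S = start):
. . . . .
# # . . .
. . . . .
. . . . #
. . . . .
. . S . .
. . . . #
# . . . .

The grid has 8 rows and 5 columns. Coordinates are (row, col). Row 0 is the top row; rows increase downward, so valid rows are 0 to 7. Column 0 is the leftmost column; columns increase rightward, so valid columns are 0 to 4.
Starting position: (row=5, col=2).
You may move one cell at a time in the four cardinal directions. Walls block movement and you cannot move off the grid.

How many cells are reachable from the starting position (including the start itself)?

BFS flood-fill from (row=5, col=2):
  Distance 0: (row=5, col=2)
  Distance 1: (row=4, col=2), (row=5, col=1), (row=5, col=3), (row=6, col=2)
  Distance 2: (row=3, col=2), (row=4, col=1), (row=4, col=3), (row=5, col=0), (row=5, col=4), (row=6, col=1), (row=6, col=3), (row=7, col=2)
  Distance 3: (row=2, col=2), (row=3, col=1), (row=3, col=3), (row=4, col=0), (row=4, col=4), (row=6, col=0), (row=7, col=1), (row=7, col=3)
  Distance 4: (row=1, col=2), (row=2, col=1), (row=2, col=3), (row=3, col=0), (row=7, col=4)
  Distance 5: (row=0, col=2), (row=1, col=3), (row=2, col=0), (row=2, col=4)
  Distance 6: (row=0, col=1), (row=0, col=3), (row=1, col=4)
  Distance 7: (row=0, col=0), (row=0, col=4)
Total reachable: 35 (grid has 35 open cells total)

Answer: Reachable cells: 35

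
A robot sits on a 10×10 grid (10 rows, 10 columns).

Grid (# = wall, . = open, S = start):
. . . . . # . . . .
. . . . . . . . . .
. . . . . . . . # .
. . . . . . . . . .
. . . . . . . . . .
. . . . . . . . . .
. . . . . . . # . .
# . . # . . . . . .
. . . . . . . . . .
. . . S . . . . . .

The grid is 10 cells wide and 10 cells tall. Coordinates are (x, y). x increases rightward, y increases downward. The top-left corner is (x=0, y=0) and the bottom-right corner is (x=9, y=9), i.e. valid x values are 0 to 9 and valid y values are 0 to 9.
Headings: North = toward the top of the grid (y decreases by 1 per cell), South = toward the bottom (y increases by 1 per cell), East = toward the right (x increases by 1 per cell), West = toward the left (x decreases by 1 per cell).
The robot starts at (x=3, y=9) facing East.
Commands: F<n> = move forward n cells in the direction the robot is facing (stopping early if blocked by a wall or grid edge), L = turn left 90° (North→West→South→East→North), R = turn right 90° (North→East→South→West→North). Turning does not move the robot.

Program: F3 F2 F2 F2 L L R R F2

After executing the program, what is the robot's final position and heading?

Start: (x=3, y=9), facing East
  F3: move forward 3, now at (x=6, y=9)
  F2: move forward 2, now at (x=8, y=9)
  F2: move forward 1/2 (blocked), now at (x=9, y=9)
  F2: move forward 0/2 (blocked), now at (x=9, y=9)
  L: turn left, now facing North
  L: turn left, now facing West
  R: turn right, now facing North
  R: turn right, now facing East
  F2: move forward 0/2 (blocked), now at (x=9, y=9)
Final: (x=9, y=9), facing East

Answer: Final position: (x=9, y=9), facing East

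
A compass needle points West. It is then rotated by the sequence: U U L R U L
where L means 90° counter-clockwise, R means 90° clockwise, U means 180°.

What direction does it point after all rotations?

Answer: Final heading: North

Derivation:
Start: West
  U (U-turn (180°)) -> East
  U (U-turn (180°)) -> West
  L (left (90° counter-clockwise)) -> South
  R (right (90° clockwise)) -> West
  U (U-turn (180°)) -> East
  L (left (90° counter-clockwise)) -> North
Final: North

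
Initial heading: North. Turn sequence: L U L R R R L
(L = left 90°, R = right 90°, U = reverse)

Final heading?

Start: North
  L (left (90° counter-clockwise)) -> West
  U (U-turn (180°)) -> East
  L (left (90° counter-clockwise)) -> North
  R (right (90° clockwise)) -> East
  R (right (90° clockwise)) -> South
  R (right (90° clockwise)) -> West
  L (left (90° counter-clockwise)) -> South
Final: South

Answer: Final heading: South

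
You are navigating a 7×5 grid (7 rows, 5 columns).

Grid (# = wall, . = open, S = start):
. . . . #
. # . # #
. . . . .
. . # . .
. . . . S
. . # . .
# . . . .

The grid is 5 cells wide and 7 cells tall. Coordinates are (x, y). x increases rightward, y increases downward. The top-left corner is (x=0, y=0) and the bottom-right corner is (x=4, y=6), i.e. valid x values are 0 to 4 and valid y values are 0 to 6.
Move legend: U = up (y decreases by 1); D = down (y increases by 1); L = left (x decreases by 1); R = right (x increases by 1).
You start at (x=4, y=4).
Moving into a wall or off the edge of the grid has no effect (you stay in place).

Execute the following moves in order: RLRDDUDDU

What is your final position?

Answer: Final position: (x=4, y=5)

Derivation:
Start: (x=4, y=4)
  R (right): blocked, stay at (x=4, y=4)
  L (left): (x=4, y=4) -> (x=3, y=4)
  R (right): (x=3, y=4) -> (x=4, y=4)
  D (down): (x=4, y=4) -> (x=4, y=5)
  D (down): (x=4, y=5) -> (x=4, y=6)
  U (up): (x=4, y=6) -> (x=4, y=5)
  D (down): (x=4, y=5) -> (x=4, y=6)
  D (down): blocked, stay at (x=4, y=6)
  U (up): (x=4, y=6) -> (x=4, y=5)
Final: (x=4, y=5)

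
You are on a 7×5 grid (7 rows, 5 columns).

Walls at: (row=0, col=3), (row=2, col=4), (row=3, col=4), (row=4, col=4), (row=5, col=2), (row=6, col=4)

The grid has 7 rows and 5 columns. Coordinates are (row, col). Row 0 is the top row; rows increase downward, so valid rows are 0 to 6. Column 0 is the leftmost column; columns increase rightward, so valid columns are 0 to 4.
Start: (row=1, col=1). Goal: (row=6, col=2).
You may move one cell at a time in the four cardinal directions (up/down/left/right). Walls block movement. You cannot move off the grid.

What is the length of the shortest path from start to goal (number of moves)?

Answer: Shortest path length: 6

Derivation:
BFS from (row=1, col=1) until reaching (row=6, col=2):
  Distance 0: (row=1, col=1)
  Distance 1: (row=0, col=1), (row=1, col=0), (row=1, col=2), (row=2, col=1)
  Distance 2: (row=0, col=0), (row=0, col=2), (row=1, col=3), (row=2, col=0), (row=2, col=2), (row=3, col=1)
  Distance 3: (row=1, col=4), (row=2, col=3), (row=3, col=0), (row=3, col=2), (row=4, col=1)
  Distance 4: (row=0, col=4), (row=3, col=3), (row=4, col=0), (row=4, col=2), (row=5, col=1)
  Distance 5: (row=4, col=3), (row=5, col=0), (row=6, col=1)
  Distance 6: (row=5, col=3), (row=6, col=0), (row=6, col=2)  <- goal reached here
One shortest path (6 moves): (row=1, col=1) -> (row=2, col=1) -> (row=3, col=1) -> (row=4, col=1) -> (row=5, col=1) -> (row=6, col=1) -> (row=6, col=2)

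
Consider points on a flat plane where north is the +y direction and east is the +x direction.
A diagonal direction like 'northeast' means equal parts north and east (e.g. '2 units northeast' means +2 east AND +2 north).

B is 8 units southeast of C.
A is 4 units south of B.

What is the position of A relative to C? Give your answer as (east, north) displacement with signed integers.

Answer: A is at (east=8, north=-12) relative to C.

Derivation:
Place C at the origin (east=0, north=0).
  B is 8 units southeast of C: delta (east=+8, north=-8); B at (east=8, north=-8).
  A is 4 units south of B: delta (east=+0, north=-4); A at (east=8, north=-12).
Therefore A relative to C: (east=8, north=-12).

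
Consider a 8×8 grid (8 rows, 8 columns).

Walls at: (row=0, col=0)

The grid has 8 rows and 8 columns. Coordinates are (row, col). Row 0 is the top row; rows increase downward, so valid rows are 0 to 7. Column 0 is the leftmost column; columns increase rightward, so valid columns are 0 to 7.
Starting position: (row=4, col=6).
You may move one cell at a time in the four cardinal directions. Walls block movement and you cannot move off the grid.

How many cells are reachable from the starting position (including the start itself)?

Answer: Reachable cells: 63

Derivation:
BFS flood-fill from (row=4, col=6):
  Distance 0: (row=4, col=6)
  Distance 1: (row=3, col=6), (row=4, col=5), (row=4, col=7), (row=5, col=6)
  Distance 2: (row=2, col=6), (row=3, col=5), (row=3, col=7), (row=4, col=4), (row=5, col=5), (row=5, col=7), (row=6, col=6)
  Distance 3: (row=1, col=6), (row=2, col=5), (row=2, col=7), (row=3, col=4), (row=4, col=3), (row=5, col=4), (row=6, col=5), (row=6, col=7), (row=7, col=6)
  Distance 4: (row=0, col=6), (row=1, col=5), (row=1, col=7), (row=2, col=4), (row=3, col=3), (row=4, col=2), (row=5, col=3), (row=6, col=4), (row=7, col=5), (row=7, col=7)
  Distance 5: (row=0, col=5), (row=0, col=7), (row=1, col=4), (row=2, col=3), (row=3, col=2), (row=4, col=1), (row=5, col=2), (row=6, col=3), (row=7, col=4)
  Distance 6: (row=0, col=4), (row=1, col=3), (row=2, col=2), (row=3, col=1), (row=4, col=0), (row=5, col=1), (row=6, col=2), (row=7, col=3)
  Distance 7: (row=0, col=3), (row=1, col=2), (row=2, col=1), (row=3, col=0), (row=5, col=0), (row=6, col=1), (row=7, col=2)
  Distance 8: (row=0, col=2), (row=1, col=1), (row=2, col=0), (row=6, col=0), (row=7, col=1)
  Distance 9: (row=0, col=1), (row=1, col=0), (row=7, col=0)
Total reachable: 63 (grid has 63 open cells total)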